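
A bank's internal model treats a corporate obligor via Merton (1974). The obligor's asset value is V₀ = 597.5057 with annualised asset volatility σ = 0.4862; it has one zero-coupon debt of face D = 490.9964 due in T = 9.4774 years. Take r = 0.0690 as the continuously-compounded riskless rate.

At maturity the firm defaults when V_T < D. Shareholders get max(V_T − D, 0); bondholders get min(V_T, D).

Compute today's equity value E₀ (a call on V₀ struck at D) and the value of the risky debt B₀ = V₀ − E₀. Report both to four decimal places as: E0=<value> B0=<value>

d₁ = [ln(V₀/D) + (r + σ²/2)T] / (σ√T)
   = [ln(597.5057/490.9964) + (0.0690 + 0.5·0.4862²)·9.4774] / (0.4862·√9.4774)
   = [0.196327 + 1.774124] / 1.496785 = 1.316455
d₂ = d₁ − σ√T = 1.316455 − 1.496785 = -0.180330
N(d₁) = 0.905989,  N(d₂) = 0.428447,  e^(−rT) = 0.519993
E₀ = V₀·N(d₁) − D·e^(−rT)·N(d₂)
   = 597.5057·0.905989 − 490.9964·0.519993·0.428447 = 431.945150
B₀ = V₀ − E₀ = 597.5057 − 431.945150 = 165.560550

E0=431.9451 B0=165.5606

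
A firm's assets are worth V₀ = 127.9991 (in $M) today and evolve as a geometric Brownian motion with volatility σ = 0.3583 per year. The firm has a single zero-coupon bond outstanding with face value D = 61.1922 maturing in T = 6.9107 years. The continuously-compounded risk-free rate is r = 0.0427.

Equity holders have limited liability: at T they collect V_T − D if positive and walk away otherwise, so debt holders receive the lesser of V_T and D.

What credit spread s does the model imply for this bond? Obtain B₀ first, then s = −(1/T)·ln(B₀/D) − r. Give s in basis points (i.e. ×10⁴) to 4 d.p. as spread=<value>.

d₁ = [ln(V₀/D) + (r + σ²/2)T] / (σ√T)
   = [ln(127.9991/61.1922) + (0.0427 + 0.5·0.3583²)·6.9107] / (0.3583·√6.9107)
   = [0.738004 + 0.738681] / 0.941907 = 1.567761
d₂ = d₁ − σ√T = 1.567761 − 0.941907 = 0.625854
N(d₁) = 0.941532,  N(d₂) = 0.734295,  e^(−rT) = 0.744467
E₀ = V₀·N(d₁) − D·e^(−rT)·N(d₂)
   = 127.9991·0.941532 − 61.1922·0.744467·0.734295 = 87.063974
B₀ = V₀ − E₀ = 127.9991 − 87.063974 = 40.935126
spread = −(1/T)·ln(B₀/D) − r = −(1/6.9107)·ln(40.935126/61.1922) − 0.0427 = 0.01547518
in basis points: 0.01547518 × 10⁴ = 154.7518 bp

spread=154.7518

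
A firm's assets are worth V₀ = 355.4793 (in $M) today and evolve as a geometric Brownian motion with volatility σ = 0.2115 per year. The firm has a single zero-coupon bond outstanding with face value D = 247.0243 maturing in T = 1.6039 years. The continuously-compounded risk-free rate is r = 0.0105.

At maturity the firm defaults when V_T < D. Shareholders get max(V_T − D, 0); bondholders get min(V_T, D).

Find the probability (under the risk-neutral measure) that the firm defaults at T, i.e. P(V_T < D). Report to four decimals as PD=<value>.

PD=0.0989

d₁ = [ln(V₀/D) + (r + σ²/2)T] / (σ√T)
   = [ln(355.4793/247.0243) + (0.0105 + 0.5·0.2115²)·1.6039] / (0.2115·√1.6039)
   = [0.363980 + 0.052714] / 0.267855 = 1.555674
d₂ = d₁ − σ√T = 1.555674 − 0.267855 = 1.287819
risk-neutral PD = N(−d₂) = N(-1.287819) = 0.098904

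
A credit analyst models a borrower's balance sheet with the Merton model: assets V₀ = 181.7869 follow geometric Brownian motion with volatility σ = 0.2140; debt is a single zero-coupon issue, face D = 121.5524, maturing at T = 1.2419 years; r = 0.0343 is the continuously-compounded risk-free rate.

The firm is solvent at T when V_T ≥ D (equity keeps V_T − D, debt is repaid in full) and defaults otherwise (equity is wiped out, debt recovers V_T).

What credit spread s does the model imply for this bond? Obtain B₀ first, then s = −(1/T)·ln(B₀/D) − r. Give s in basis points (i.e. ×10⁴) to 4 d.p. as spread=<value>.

spread=28.8230

d₁ = [ln(V₀/D) + (r + σ²/2)T] / (σ√T)
   = [ln(181.7869/121.5524) + (0.0343 + 0.5·0.2140²)·1.2419] / (0.2140·√1.2419)
   = [0.402490 + 0.071034] / 0.238483 = 1.985568
d₂ = d₁ − σ√T = 1.985568 − 0.238483 = 1.747085
N(d₁) = 0.976459,  N(d₂) = 0.959689,  e^(−rT) = 0.958297
E₀ = V₀·N(d₁) − D·e^(−rT)·N(d₂)
   = 181.7869·0.976459 − 121.5524·0.958297·0.959689 = 65.719768
B₀ = V₀ − E₀ = 181.7869 − 65.719768 = 116.067132
spread = −(1/T)·ln(B₀/D) − r = −(1/1.2419)·ln(116.067132/121.5524) − 0.0343 = 0.00288230
in basis points: 0.00288230 × 10⁴ = 28.8230 bp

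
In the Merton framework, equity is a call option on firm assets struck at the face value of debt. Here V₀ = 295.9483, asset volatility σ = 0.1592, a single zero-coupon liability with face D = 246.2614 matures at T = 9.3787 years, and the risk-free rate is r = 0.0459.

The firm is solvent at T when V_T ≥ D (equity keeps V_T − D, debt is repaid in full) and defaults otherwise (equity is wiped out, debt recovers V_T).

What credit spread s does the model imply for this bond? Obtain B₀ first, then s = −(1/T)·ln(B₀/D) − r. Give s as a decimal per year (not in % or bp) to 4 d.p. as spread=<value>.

d₁ = [ln(V₀/D) + (r + σ²/2)T] / (σ√T)
   = [ln(295.9483/246.2614) + (0.0459 + 0.5·0.1592²)·9.3787] / (0.1592·√9.3787)
   = [0.183791 + 0.549332] / 0.487545 = 1.503705
d₂ = d₁ − σ√T = 1.503705 − 0.487545 = 1.016161
N(d₁) = 0.933671,  N(d₂) = 0.845224,  e^(−rT) = 0.650195
E₀ = V₀·N(d₁) − D·e^(−rT)·N(d₂)
   = 295.9483·0.933671 − 246.2614·0.650195·0.845224 = 140.982922
B₀ = V₀ − E₀ = 295.9483 − 140.982922 = 154.965378
spread = −(1/T)·ln(B₀/D) − r = −(1/9.3787)·ln(154.965378/246.2614) − 0.0459 = 0.00348764

spread=0.0035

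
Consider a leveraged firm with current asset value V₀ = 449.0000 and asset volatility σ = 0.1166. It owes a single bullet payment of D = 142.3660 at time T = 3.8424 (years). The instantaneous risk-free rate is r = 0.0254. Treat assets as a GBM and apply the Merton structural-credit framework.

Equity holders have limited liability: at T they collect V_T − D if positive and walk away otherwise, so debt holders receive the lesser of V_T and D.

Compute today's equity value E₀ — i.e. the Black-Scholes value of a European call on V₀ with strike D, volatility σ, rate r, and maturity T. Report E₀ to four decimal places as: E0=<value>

E0=319.8720

d₁ = [ln(V₀/D) + (r + σ²/2)T] / (σ√T)
   = [ln(449.0000/142.3660) + (0.0254 + 0.5·0.1166²)·3.8424] / (0.1166·√3.8424)
   = [1.148622 + 0.123717] / 0.228560 = 5.566764
d₂ = d₁ − σ√T = 5.566764 − 0.228560 = 5.338204
N(d₁) = 1.000000,  N(d₂) = 1.000000,  e^(−rT) = 0.907014
E₀ = V₀·N(d₁) − D·e^(−rT)·N(d₂)
   = 449.0000·1.000000 − 142.3660·0.907014·1.000000 = 319.871989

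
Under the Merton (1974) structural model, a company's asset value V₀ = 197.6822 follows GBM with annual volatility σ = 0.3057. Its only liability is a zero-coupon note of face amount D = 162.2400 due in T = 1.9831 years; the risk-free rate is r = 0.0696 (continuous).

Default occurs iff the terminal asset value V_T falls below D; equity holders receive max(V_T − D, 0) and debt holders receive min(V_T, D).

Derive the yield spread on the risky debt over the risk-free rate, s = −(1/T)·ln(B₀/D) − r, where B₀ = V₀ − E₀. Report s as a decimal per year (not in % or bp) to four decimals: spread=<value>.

spread=0.0326

d₁ = [ln(V₀/D) + (r + σ²/2)T] / (σ√T)
   = [ln(197.6822/162.2400) + (0.0696 + 0.5·0.3057²)·1.9831] / (0.3057·√1.9831)
   = [0.197584 + 0.230687] / 0.430495 = 0.994834
d₂ = d₁ − σ√T = 0.994834 − 0.430495 = 0.564339
N(d₁) = 0.840091,  N(d₂) = 0.713738,  e^(−rT) = 0.871078
E₀ = V₀·N(d₁) − D·e^(−rT)·N(d₂)
   = 197.6822·0.840091 − 162.2400·0.871078·0.713738 = 65.202988
B₀ = V₀ − E₀ = 197.6822 − 65.202988 = 132.479212
spread = −(1/T)·ln(B₀/D) − r = −(1/1.9831)·ln(132.479212/162.2400) − 0.0696 = 0.03258899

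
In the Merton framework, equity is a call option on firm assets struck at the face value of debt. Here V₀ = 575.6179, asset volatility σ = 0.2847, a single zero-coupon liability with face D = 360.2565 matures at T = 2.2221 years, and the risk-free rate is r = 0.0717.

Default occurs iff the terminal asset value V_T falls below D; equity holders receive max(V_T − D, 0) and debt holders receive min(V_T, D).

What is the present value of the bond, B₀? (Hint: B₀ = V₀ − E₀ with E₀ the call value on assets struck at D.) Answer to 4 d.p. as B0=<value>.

d₁ = [ln(V₀/D) + (r + σ²/2)T] / (σ√T)
   = [ln(575.6179/360.2565) + (0.0717 + 0.5·0.2847²)·2.2221] / (0.2847·√2.2221)
   = [0.468628 + 0.249380] / 0.424394 = 1.691842
d₂ = d₁ − σ√T = 1.691842 − 0.424394 = 1.267448
N(d₁) = 0.954662,  N(d₂) = 0.897502,  e^(−rT) = 0.852720
E₀ = V₀·N(d₁) − D·e^(−rT)·N(d₂)
   = 575.6179·0.954662 − 360.2565·0.852720·0.897502 = 273.809773
B₀ = V₀ − E₀ = 575.6179 − 273.809773 = 301.808127

B0=301.8081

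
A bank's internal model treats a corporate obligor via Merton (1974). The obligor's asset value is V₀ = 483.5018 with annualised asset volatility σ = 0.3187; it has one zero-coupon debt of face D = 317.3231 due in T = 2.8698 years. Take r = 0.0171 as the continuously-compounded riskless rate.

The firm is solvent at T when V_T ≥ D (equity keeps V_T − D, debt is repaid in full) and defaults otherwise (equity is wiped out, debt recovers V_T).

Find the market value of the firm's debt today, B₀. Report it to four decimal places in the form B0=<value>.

B0=280.7523

d₁ = [ln(V₀/D) + (r + σ²/2)T] / (σ√T)
   = [ln(483.5018/317.3231) + (0.0171 + 0.5·0.3187²)·2.8698] / (0.3187·√2.8698)
   = [0.421135 + 0.194816] / 0.539893 = 1.140875
d₂ = d₁ − σ√T = 1.140875 − 0.539893 = 0.600981
N(d₁) = 0.873039,  N(d₂) = 0.726074,  e^(−rT) = 0.952111
E₀ = V₀·N(d₁) − D·e^(−rT)·N(d₂)
   = 483.5018·0.873039 − 317.3231·0.952111·0.726074 = 202.749520
B₀ = V₀ − E₀ = 483.5018 − 202.749520 = 280.752280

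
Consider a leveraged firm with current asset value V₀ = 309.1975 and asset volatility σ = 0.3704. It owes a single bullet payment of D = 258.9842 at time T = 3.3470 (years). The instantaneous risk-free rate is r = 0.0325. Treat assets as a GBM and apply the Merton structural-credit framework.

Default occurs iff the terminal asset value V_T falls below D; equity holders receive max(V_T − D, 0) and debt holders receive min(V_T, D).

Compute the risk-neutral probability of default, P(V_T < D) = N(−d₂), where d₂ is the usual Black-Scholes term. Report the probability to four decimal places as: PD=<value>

d₁ = [ln(V₀/D) + (r + σ²/2)T] / (σ√T)
   = [ln(309.1975/258.9842) + (0.0325 + 0.5·0.3704²)·3.3470] / (0.3704·√3.3470)
   = [0.177213 + 0.338375] / 0.677640 = 0.760859
d₂ = d₁ − σ√T = 0.760859 − 0.677640 = 0.083220
risk-neutral PD = N(−d₂) = N(-0.083220) = 0.466838

PD=0.4668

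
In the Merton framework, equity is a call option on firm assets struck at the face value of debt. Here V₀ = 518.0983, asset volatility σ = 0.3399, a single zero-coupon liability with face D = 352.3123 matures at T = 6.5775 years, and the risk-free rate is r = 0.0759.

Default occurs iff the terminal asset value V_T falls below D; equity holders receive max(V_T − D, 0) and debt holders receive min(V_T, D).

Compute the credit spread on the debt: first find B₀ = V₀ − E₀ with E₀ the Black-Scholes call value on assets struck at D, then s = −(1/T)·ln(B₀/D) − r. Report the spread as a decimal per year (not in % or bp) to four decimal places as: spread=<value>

d₁ = [ln(V₀/D) + (r + σ²/2)T] / (σ√T)
   = [ln(518.0983/352.3123) + (0.0759 + 0.5·0.3399²)·6.5775] / (0.3399·√6.5775)
   = [0.385647 + 0.879188] / 0.871729 = 1.450950
d₂ = d₁ − σ√T = 1.450950 − 0.871729 = 0.579220
N(d₁) = 0.926603,  N(d₂) = 0.718780,  e^(−rT) = 0.606997
E₀ = V₀·N(d₁) − D·e^(−rT)·N(d₂)
   = 518.0983·0.926603 − 352.3123·0.606997·0.718780 = 326.358736
B₀ = V₀ − E₀ = 518.0983 − 326.358736 = 191.739564
spread = −(1/T)·ln(B₀/D) − r = −(1/6.5775)·ln(191.739564/352.3123) − 0.0759 = 0.01659411

spread=0.0166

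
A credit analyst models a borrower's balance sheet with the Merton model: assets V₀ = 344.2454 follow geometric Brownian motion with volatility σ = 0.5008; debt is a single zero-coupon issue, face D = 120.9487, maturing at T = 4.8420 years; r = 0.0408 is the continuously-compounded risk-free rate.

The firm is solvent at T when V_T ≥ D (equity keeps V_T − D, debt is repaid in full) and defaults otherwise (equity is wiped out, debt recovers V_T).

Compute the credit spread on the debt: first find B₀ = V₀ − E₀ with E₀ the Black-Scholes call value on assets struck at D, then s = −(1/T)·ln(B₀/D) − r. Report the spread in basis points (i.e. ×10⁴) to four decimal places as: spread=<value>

d₁ = [ln(V₀/D) + (r + σ²/2)T] / (σ√T)
   = [ln(344.2454/120.9487) + (0.0408 + 0.5·0.5008²)·4.8420] / (0.5008·√4.8420)
   = [1.045988 + 0.804742] / 1.101988 = 1.679447
d₂ = d₁ − σ√T = 1.679447 − 1.101988 = 0.577460
N(d₁) = 0.953468,  N(d₂) = 0.718186,  e^(−rT) = 0.820736
E₀ = V₀·N(d₁) − D·e^(−rT)·N(d₂)
   = 344.2454·0.953468 − 120.9487·0.820736·0.718186 = 256.934717
B₀ = V₀ − E₀ = 344.2454 − 256.934717 = 87.310683
spread = −(1/T)·ln(B₀/D) − r = −(1/4.8420)·ln(87.310683/120.9487) − 0.0408 = 0.02650559
in basis points: 0.02650559 × 10⁴ = 265.0559 bp

spread=265.0559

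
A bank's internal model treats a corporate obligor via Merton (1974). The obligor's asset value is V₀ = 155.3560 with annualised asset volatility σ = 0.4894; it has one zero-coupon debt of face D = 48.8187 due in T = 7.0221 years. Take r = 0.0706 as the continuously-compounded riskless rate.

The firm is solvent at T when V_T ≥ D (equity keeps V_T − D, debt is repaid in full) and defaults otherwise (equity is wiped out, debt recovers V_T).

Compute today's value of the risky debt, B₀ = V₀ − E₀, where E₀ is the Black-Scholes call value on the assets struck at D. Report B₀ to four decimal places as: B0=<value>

B0=26.0694

d₁ = [ln(V₀/D) + (r + σ²/2)T] / (σ√T)
   = [ln(155.3560/48.8187) + (0.0706 + 0.5·0.4894²)·7.0221] / (0.4894·√7.0221)
   = [1.157606 + 1.336700] / 1.296873 = 1.923323
d₂ = d₁ − σ√T = 1.923323 − 1.296873 = 0.626450
N(d₁) = 0.972780,  N(d₂) = 0.734490,  e^(−rT) = 0.609108
E₀ = V₀·N(d₁) − D·e^(−rT)·N(d₂)
   = 155.3560·0.972780 − 48.8187·0.609108·0.734490 = 129.286567
B₀ = V₀ − E₀ = 155.3560 − 129.286567 = 26.069433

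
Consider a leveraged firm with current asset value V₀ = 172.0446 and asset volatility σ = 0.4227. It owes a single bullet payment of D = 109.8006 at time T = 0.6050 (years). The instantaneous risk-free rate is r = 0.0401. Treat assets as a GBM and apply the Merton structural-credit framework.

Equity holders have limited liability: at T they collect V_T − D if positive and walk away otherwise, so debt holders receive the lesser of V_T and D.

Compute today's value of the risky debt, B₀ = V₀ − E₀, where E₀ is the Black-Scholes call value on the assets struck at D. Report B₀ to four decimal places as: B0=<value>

d₁ = [ln(V₀/D) + (r + σ²/2)T] / (σ√T)
   = [ln(172.0446/109.8006) + (0.0401 + 0.5·0.4227²)·0.6050] / (0.4227·√0.6050)
   = [0.449088 + 0.078310] / 0.328783 = 1.604088
d₂ = d₁ − σ√T = 1.604088 − 0.328783 = 1.275304
N(d₁) = 0.945653,  N(d₂) = 0.898899,  e^(−rT) = 0.976031
E₀ = V₀·N(d₁) − D·e^(−rT)·N(d₂)
   = 172.0446·0.945653 − 109.8006·0.976031·0.898899 = 66.360448
B₀ = V₀ − E₀ = 172.0446 − 66.360448 = 105.684152

B0=105.6842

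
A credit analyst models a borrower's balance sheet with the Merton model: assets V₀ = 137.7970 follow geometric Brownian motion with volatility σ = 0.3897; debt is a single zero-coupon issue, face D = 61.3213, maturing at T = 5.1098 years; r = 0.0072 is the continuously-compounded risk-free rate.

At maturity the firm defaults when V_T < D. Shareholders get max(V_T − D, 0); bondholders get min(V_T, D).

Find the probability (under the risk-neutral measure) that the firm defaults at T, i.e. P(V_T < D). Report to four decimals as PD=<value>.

PD=0.3014

d₁ = [ln(V₀/D) + (r + σ²/2)T] / (σ√T)
   = [ln(137.7970/61.3213) + (0.0072 + 0.5·0.3897²)·5.1098] / (0.3897·√5.1098)
   = [0.809654 + 0.424793] / 0.880912 = 1.401330
d₂ = d₁ − σ√T = 1.401330 − 0.880912 = 0.520418
risk-neutral PD = N(−d₂) = N(-0.520418) = 0.301386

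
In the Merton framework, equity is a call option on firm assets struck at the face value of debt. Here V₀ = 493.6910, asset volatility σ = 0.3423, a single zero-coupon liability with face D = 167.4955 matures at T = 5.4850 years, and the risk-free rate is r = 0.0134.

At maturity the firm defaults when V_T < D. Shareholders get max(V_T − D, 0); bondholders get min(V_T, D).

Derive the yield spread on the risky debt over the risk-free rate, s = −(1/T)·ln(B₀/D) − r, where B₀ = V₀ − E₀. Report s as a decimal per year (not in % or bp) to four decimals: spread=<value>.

d₁ = [ln(V₀/D) + (r + σ²/2)T] / (σ√T)
   = [ln(493.6910/167.4955) + (0.0134 + 0.5·0.3423²)·5.4850] / (0.3423·√5.4850)
   = [1.080953 + 0.394836] / 0.801669 = 1.840895
d₂ = d₁ − σ√T = 1.840895 − 0.801669 = 1.039226
N(d₁) = 0.967182,  N(d₂) = 0.850650,  e^(−rT) = 0.929137
E₀ = V₀·N(d₁) − D·e^(−rT)·N(d₂)
   = 493.6910·0.967182 − 167.4955·0.929137·0.850650 = 345.105301
B₀ = V₀ − E₀ = 493.6910 − 345.105301 = 148.585699
spread = −(1/T)·ln(B₀/D) − r = −(1/5.4850)·ln(148.585699/167.4955) − 0.0134 = 0.00844040

spread=0.0084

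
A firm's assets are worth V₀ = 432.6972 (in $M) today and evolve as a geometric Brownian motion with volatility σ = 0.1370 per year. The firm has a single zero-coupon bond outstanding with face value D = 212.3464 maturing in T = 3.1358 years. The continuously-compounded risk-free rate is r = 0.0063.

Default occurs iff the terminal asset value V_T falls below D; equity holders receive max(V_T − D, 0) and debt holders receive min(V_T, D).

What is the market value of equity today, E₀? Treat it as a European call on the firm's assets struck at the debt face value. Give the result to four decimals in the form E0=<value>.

E0=224.5308

d₁ = [ln(V₀/D) + (r + σ²/2)T] / (σ√T)
   = [ln(432.6972/212.3464) + (0.0063 + 0.5·0.1370²)·3.1358] / (0.1370·√3.1358)
   = [0.711819 + 0.049183] / 0.242602 = 3.136834
d₂ = d₁ − σ√T = 3.136834 − 0.242602 = 2.894231
N(d₁) = 0.999146,  N(d₂) = 0.998100,  e^(−rT) = 0.980438
E₀ = V₀·N(d₁) − D·e^(−rT)·N(d₂)
   = 432.6972·0.999146 − 212.3464·0.980438·0.998100 = 224.530823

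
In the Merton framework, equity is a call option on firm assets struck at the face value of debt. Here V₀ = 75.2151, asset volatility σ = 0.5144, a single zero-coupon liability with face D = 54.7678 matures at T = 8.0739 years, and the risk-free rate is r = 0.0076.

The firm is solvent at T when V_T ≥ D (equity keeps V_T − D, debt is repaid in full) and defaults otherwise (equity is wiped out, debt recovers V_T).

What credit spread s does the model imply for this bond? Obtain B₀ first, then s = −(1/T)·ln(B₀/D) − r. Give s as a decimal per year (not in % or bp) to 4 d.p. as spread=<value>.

spread=0.0732

d₁ = [ln(V₀/D) + (r + σ²/2)T] / (σ√T)
   = [ln(75.2151/54.7678) + (0.0076 + 0.5·0.5144²)·8.0739] / (0.5144·√8.0739)
   = [0.317250 + 1.129568] / 1.461647 = 0.989854
d₂ = d₁ − σ√T = 0.989854 − 1.461647 = -0.471793
N(d₁) = 0.838877,  N(d₂) = 0.318537,  e^(−rT) = 0.940483
E₀ = V₀·N(d₁) − D·e^(−rT)·N(d₂)
   = 75.2151·0.838877 − 54.7678·0.940483·0.318537 = 46.688968
B₀ = V₀ − E₀ = 75.2151 − 46.688968 = 28.526132
spread = −(1/T)·ln(B₀/D) − r = −(1/8.0739)·ln(28.526132/54.7678) − 0.0076 = 0.07318894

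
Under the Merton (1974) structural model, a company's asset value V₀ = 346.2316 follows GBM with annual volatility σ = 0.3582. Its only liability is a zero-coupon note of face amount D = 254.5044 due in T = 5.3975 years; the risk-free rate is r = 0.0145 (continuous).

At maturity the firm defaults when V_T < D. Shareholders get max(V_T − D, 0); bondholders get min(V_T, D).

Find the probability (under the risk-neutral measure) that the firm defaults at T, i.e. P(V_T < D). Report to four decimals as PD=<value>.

PD=0.4809

d₁ = [ln(V₀/D) + (r + σ²/2)T] / (σ√T)
   = [ln(346.2316/254.5044) + (0.0145 + 0.5·0.3582²)·5.3975] / (0.3582·√5.3975)
   = [0.307790 + 0.424533] / 0.832189 = 0.879996
d₂ = d₁ − σ√T = 0.879996 − 0.832189 = 0.047807
risk-neutral PD = N(−d₂) = N(-0.047807) = 0.480935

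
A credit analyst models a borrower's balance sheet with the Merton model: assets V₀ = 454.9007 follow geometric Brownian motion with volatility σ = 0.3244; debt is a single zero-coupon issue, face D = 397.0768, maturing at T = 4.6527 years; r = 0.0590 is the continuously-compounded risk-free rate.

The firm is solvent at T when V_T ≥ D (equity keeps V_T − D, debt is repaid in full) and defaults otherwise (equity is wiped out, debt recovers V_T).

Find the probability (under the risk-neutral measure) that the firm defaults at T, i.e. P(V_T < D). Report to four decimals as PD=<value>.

d₁ = [ln(V₀/D) + (r + σ²/2)T] / (σ√T)
   = [ln(454.9007/397.0768) + (0.0590 + 0.5·0.3244²)·4.6527] / (0.3244·√4.6527)
   = [0.135949 + 0.519324] / 0.699735 = 0.936459
d₂ = d₁ − σ√T = 0.936459 − 0.699735 = 0.236725
risk-neutral PD = N(−d₂) = N(-0.236725) = 0.406435

PD=0.4064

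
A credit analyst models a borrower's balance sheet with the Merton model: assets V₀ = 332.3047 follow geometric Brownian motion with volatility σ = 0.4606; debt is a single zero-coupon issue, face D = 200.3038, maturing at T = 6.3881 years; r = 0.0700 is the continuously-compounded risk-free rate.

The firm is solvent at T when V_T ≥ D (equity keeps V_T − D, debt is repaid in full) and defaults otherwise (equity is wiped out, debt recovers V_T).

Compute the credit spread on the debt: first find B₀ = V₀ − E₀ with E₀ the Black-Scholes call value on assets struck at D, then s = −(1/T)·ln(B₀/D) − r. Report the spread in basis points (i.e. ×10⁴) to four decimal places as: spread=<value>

spread=343.9483

d₁ = [ln(V₀/D) + (r + σ²/2)T] / (σ√T)
   = [ln(332.3047/200.3038) + (0.0700 + 0.5·0.4606²)·6.3881] / (0.4606·√6.3881)
   = [0.506217 + 1.124792] / 1.164152 = 1.401028
d₂ = d₁ − σ√T = 1.401028 − 1.164152 = 0.236875
N(d₁) = 0.919397,  N(d₂) = 0.593623,  e^(−rT) = 0.639437
E₀ = V₀·N(d₁) − D·e^(−rT)·N(d₂)
   = 332.3047·0.919397 − 200.3038·0.639437·0.593623 = 229.487709
B₀ = V₀ − E₀ = 332.3047 − 229.487709 = 102.816991
spread = −(1/T)·ln(B₀/D) − r = −(1/6.3881)·ln(102.816991/200.3038) − 0.0700 = 0.03439483
in basis points: 0.03439483 × 10⁴ = 343.9483 bp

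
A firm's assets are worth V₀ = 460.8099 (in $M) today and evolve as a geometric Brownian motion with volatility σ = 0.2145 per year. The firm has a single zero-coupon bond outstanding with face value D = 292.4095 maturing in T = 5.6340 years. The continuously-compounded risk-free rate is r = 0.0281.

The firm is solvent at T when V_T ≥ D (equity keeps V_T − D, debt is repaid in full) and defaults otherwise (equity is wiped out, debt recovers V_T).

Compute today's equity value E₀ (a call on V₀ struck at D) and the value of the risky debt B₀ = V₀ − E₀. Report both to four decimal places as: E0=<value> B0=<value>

E0=220.6099 B0=240.2000

d₁ = [ln(V₀/D) + (r + σ²/2)T] / (σ√T)
   = [ln(460.8099/292.4095) + (0.0281 + 0.5·0.2145²)·5.6340] / (0.2145·√5.6340)
   = [0.454830 + 0.287926] / 0.509138 = 1.458851
d₂ = d₁ − σ√T = 1.458851 − 0.509138 = 0.949712
N(d₁) = 0.927697,  N(d₂) = 0.828871,  e^(−rT) = 0.853581
E₀ = V₀·N(d₁) − D·e^(−rT)·N(d₂)
   = 460.8099·0.927697 − 292.4095·0.853581·0.828871 = 220.609860
B₀ = V₀ − E₀ = 460.8099 − 220.609860 = 240.200040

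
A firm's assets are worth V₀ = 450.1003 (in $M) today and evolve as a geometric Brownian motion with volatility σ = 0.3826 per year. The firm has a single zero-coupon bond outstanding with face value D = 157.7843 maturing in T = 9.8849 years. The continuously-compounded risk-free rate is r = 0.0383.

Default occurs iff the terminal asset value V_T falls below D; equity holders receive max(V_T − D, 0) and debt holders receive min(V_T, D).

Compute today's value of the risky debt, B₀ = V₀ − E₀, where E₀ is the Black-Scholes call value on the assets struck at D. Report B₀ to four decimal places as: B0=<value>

d₁ = [ln(V₀/D) + (r + σ²/2)T] / (σ√T)
   = [ln(450.1003/157.7843) + (0.0383 + 0.5·0.3826²)·9.8849] / (0.3826·√9.8849)
   = [1.048242 + 1.102081] / 1.202904 = 1.787609
d₂ = d₁ − σ√T = 1.787609 − 1.202904 = 0.584705
N(d₁) = 0.963080,  N(d₂) = 0.720627,  e^(−rT) = 0.684825
E₀ = V₀·N(d₁) − D·e^(−rT)·N(d₂)
   = 450.1003·0.963080 − 157.7843·0.684825·0.720627 = 355.615708
B₀ = V₀ − E₀ = 450.1003 − 355.615708 = 94.484592

B0=94.4846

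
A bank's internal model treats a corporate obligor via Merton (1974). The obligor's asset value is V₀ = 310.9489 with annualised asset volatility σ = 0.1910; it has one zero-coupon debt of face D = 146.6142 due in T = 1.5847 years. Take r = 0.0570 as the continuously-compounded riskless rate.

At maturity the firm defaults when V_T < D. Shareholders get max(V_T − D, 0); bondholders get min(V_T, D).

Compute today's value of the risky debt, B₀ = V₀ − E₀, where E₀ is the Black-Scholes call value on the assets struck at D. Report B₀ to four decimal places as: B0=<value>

B0=133.9485

d₁ = [ln(V₀/D) + (r + σ²/2)T] / (σ√T)
   = [ln(310.9489/146.6142) + (0.0570 + 0.5·0.1910²)·1.5847] / (0.1910·√1.5847)
   = [0.751824 + 0.119234] / 0.240440 = 3.622763
d₂ = d₁ − σ√T = 3.622763 − 0.240440 = 3.382323
N(d₁) = 0.999854,  N(d₂) = 0.999641,  e^(−rT) = 0.913632
E₀ = V₀·N(d₁) − D·e^(−rT)·N(d₂)
   = 310.9489·0.999854 − 146.6142·0.913632·0.999641 = 177.000363
B₀ = V₀ − E₀ = 310.9489 − 177.000363 = 133.948537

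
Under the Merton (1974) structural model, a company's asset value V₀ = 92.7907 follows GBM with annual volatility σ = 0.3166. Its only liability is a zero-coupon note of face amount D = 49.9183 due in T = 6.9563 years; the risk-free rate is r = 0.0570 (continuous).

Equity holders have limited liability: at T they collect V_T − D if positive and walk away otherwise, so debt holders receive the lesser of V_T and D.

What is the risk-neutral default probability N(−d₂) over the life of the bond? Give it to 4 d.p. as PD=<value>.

d₁ = [ln(V₀/D) + (r + σ²/2)T] / (σ√T)
   = [ln(92.7907/49.9183) + (0.0570 + 0.5·0.3166²)·6.9563] / (0.3166·√6.9563)
   = [0.619959 + 0.745143] / 0.835026 = 1.634802
d₂ = d₁ − σ√T = 1.634802 − 0.835026 = 0.799776
risk-neutral PD = N(−d₂) = N(-0.799776) = 0.211920

PD=0.2119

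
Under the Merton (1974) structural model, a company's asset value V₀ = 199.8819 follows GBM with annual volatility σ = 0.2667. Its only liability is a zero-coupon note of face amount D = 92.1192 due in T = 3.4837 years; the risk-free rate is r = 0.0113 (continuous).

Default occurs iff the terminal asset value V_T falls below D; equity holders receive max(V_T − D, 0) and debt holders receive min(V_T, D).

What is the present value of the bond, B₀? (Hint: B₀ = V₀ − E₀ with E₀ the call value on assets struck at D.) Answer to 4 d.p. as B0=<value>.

d₁ = [ln(V₀/D) + (r + σ²/2)T] / (σ√T)
   = [ln(199.8819/92.1192) + (0.0113 + 0.5·0.2667²)·3.4837] / (0.2667·√3.4837)
   = [0.774643 + 0.163262] / 0.497787 = 1.884150
d₂ = d₁ − σ√T = 1.884150 − 0.497787 = 1.386363
N(d₁) = 0.970228,  N(d₂) = 0.917182,  e^(−rT) = 0.961399
E₀ = V₀·N(d₁) − D·e^(−rT)·N(d₂)
   = 199.8819·0.970228 − 92.1192·0.961399·0.917182 = 112.702282
B₀ = V₀ − E₀ = 199.8819 − 112.702282 = 87.179618

B0=87.1796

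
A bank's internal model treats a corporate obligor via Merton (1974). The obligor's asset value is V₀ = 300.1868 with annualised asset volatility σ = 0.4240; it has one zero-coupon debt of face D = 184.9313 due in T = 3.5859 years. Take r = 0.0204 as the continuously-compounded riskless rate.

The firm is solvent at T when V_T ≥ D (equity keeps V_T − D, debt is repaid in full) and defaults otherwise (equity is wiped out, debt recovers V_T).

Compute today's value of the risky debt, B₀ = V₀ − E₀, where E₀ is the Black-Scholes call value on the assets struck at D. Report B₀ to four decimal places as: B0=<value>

B0=146.7445

d₁ = [ln(V₀/D) + (r + σ²/2)T] / (σ√T)
   = [ln(300.1868/184.9313) + (0.0204 + 0.5·0.4240²)·3.5859] / (0.4240·√3.5859)
   = [0.484421 + 0.395482] / 0.802906 = 1.095896
d₂ = d₁ − σ√T = 1.095896 − 0.802906 = 0.292990
N(d₁) = 0.863438,  N(d₂) = 0.615235,  e^(−rT) = 0.929459
E₀ = V₀·N(d₁) − D·e^(−rT)·N(d₂)
   = 300.1868·0.863438 − 184.9313·0.929459·0.615235 = 153.442314
B₀ = V₀ − E₀ = 300.1868 − 153.442314 = 146.744486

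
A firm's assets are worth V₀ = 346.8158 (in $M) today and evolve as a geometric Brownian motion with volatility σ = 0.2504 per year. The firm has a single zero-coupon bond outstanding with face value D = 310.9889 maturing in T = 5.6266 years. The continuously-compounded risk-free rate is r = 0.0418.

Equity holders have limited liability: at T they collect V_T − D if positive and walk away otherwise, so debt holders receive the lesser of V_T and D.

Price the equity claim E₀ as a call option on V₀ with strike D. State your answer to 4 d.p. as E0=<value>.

d₁ = [ln(V₀/D) + (r + σ²/2)T] / (σ√T)
   = [ln(346.8158/310.9889) + (0.0418 + 0.5·0.2504²)·5.6266] / (0.2504·√5.6266)
   = [0.109037 + 0.411586] / 0.593960 = 0.876528
d₂ = d₁ − σ√T = 0.876528 − 0.593960 = 0.282568
N(d₁) = 0.809629,  N(d₂) = 0.611246,  e^(−rT) = 0.790419
E₀ = V₀·N(d₁) − D·e^(−rT)·N(d₂)
   = 346.8158·0.809629 − 310.9889·0.790419·0.611246 = 130.540616

E0=130.5406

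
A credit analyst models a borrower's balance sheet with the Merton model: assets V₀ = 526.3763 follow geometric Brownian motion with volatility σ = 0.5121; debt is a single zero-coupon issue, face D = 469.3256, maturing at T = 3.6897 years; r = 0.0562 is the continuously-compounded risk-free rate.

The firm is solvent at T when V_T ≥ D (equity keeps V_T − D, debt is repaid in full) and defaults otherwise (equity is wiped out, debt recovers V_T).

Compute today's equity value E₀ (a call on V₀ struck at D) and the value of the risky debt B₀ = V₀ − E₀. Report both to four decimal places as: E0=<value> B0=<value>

E0=251.9645 B0=274.4118

d₁ = [ln(V₀/D) + (r + σ²/2)T] / (σ√T)
   = [ln(526.3763/469.3256) + (0.0562 + 0.5·0.5121²)·3.6897] / (0.5121·√3.6897)
   = [0.114720 + 0.691166] / 0.983672 = 0.819263
d₂ = d₁ − σ√T = 0.819263 − 0.983672 = -0.164409
N(d₁) = 0.793682,  N(d₂) = 0.434705,  e^(−rT) = 0.812726
E₀ = V₀·N(d₁) − D·e^(−rT)·N(d₂)
   = 526.3763·0.793682 − 469.3256·0.812726·0.434705 = 251.964548
B₀ = V₀ − E₀ = 526.3763 − 251.964548 = 274.411752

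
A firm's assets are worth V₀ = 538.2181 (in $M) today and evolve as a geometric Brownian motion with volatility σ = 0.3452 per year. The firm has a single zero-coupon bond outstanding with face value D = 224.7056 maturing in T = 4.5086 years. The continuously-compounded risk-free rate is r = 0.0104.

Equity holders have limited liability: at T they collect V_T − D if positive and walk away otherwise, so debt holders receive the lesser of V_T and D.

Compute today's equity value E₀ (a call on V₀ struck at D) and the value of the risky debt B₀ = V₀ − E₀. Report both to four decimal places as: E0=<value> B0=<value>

E0=335.6964 B0=202.5217

d₁ = [ln(V₀/D) + (r + σ²/2)T] / (σ√T)
   = [ln(538.2181/224.7056) + (0.0104 + 0.5·0.3452²)·4.5086] / (0.3452·√4.5086)
   = [0.873473 + 0.315519] / 0.732979 = 1.622135
d₂ = d₁ − σ√T = 1.622135 − 0.732979 = 0.889156
N(d₁) = 0.947613,  N(d₂) = 0.813040,  e^(−rT) = 0.954193
E₀ = V₀·N(d₁) − D·e^(−rT)·N(d₂)
   = 538.2181·0.947613 − 224.7056·0.954193·0.813040 = 335.696351
B₀ = V₀ − E₀ = 538.2181 − 335.696351 = 202.521749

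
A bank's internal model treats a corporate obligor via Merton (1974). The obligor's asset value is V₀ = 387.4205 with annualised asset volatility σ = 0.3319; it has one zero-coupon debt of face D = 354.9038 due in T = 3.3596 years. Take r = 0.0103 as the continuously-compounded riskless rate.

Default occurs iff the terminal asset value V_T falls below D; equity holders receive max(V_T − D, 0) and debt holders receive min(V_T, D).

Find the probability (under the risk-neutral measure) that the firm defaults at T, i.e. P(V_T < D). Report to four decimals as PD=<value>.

PD=0.5411

d₁ = [ln(V₀/D) + (r + σ²/2)T] / (σ√T)
   = [ln(387.4205/354.9038) + (0.0103 + 0.5·0.3319²)·3.3596] / (0.3319·√3.3596)
   = [0.087664 + 0.219647] / 0.608347 = 0.505157
d₂ = d₁ − σ√T = 0.505157 − 0.608347 = -0.103189
risk-neutral PD = N(−d₂) = N(0.103189) = 0.541094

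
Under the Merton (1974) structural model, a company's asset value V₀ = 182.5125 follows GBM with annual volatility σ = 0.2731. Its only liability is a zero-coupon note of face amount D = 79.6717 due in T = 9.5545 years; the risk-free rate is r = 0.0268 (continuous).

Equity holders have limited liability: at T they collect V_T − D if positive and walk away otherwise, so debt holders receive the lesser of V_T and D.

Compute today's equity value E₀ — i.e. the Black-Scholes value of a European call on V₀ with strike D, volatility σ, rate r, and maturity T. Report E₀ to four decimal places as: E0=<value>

E0=124.7964

d₁ = [ln(V₀/D) + (r + σ²/2)T] / (σ√T)
   = [ln(182.5125/79.6717) + (0.0268 + 0.5·0.2731²)·9.5545] / (0.2731·√9.5545)
   = [0.828904 + 0.612365] / 0.844162 = 1.707338
d₂ = d₁ − σ√T = 1.707338 − 0.844162 = 0.863176
N(d₁) = 0.956120,  N(d₂) = 0.805980,  e^(−rT) = 0.774095
E₀ = V₀·N(d₁) − D·e^(−rT)·N(d₂)
   = 182.5125·0.956120 − 79.6717·0.774095·0.805980 = 124.796356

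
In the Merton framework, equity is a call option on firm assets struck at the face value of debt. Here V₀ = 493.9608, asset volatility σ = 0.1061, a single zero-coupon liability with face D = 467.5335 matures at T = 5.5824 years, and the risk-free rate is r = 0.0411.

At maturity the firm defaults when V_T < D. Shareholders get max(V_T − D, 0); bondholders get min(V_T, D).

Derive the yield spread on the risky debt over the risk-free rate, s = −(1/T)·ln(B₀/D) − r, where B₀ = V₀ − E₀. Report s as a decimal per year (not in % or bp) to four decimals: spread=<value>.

d₁ = [ln(V₀/D) + (r + σ²/2)T] / (σ√T)
   = [ln(493.9608/467.5335) + (0.0411 + 0.5·0.1061²)·5.5824] / (0.1061·√5.5824)
   = [0.054985 + 0.260858] / 0.250684 = 1.259927
d₂ = d₁ − σ√T = 1.259927 − 0.250684 = 1.009243
N(d₁) = 0.896152,  N(d₂) = 0.843571,  e^(−rT) = 0.794981
E₀ = V₀·N(d₁) − D·e^(−rT)·N(d₂)
   = 493.9608·0.896152 − 467.5335·0.794981·0.843571 = 129.125202
B₀ = V₀ − E₀ = 493.9608 − 129.125202 = 364.835598
spread = −(1/T)·ln(B₀/D) − r = −(1/5.5824)·ln(364.835598/467.5335) − 0.0411 = 0.00332967

spread=0.0033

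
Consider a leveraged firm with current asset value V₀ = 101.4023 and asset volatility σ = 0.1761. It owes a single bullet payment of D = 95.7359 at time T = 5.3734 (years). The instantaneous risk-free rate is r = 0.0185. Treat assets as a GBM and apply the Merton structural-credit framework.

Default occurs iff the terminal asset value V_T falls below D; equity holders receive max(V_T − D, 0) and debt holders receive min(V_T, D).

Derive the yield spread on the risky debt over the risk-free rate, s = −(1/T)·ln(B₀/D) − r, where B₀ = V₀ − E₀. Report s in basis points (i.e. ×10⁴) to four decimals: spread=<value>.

spread=202.5363

d₁ = [ln(V₀/D) + (r + σ²/2)T] / (σ√T)
   = [ln(101.4023/95.7359) + (0.0185 + 0.5·0.1761²)·5.3734] / (0.1761·√5.3734)
   = [0.057502 + 0.182726] / 0.408210 = 0.588491
d₂ = d₁ − σ√T = 0.588491 − 0.408210 = 0.180281
N(d₁) = 0.721899,  N(d₂) = 0.571534,  e^(−rT) = 0.905373
E₀ = V₀·N(d₁) − D·e^(−rT)·N(d₂)
   = 101.4023·0.721899 − 95.7359·0.905373·0.571534 = 23.663490
B₀ = V₀ − E₀ = 101.4023 − 23.663490 = 77.738810
spread = −(1/T)·ln(B₀/D) − r = −(1/5.3734)·ln(77.738810/95.7359) − 0.0185 = 0.02025363
in basis points: 0.02025363 × 10⁴ = 202.5363 bp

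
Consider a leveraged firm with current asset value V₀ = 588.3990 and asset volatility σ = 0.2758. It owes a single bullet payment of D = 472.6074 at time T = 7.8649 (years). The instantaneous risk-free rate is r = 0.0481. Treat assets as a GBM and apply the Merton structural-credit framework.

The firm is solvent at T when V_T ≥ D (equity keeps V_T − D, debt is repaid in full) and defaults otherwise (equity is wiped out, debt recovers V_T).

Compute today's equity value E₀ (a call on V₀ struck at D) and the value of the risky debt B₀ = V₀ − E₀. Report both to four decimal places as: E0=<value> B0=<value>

d₁ = [ln(V₀/D) + (r + σ²/2)T] / (σ√T)
   = [ln(588.3990/472.6074) + (0.0481 + 0.5·0.2758²)·7.8649] / (0.2758·√7.8649)
   = [0.219140 + 0.677426] / 0.773465 = 1.159155
d₂ = d₁ − σ√T = 1.159155 − 0.773465 = 0.385690
N(d₁) = 0.876804,  N(d₂) = 0.650137,  e^(−rT) = 0.685024
E₀ = V₀·N(d₁) − D·e^(−rT)·N(d₂)
   = 588.3990·0.876804 − 472.6074·0.685024·0.650137 = 305.430275
B₀ = V₀ − E₀ = 588.3990 − 305.430275 = 282.968725

E0=305.4303 B0=282.9687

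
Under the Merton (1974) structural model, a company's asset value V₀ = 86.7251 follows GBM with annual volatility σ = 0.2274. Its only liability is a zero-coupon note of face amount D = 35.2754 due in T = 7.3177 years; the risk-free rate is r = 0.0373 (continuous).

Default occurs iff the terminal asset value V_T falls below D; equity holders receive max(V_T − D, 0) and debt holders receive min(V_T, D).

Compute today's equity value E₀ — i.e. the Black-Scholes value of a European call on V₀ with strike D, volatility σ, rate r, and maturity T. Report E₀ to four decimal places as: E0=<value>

d₁ = [ln(V₀/D) + (r + σ²/2)T] / (σ√T)
   = [ln(86.7251/35.2754) + (0.0373 + 0.5·0.2274²)·7.3177] / (0.2274·√7.3177)
   = [0.899558 + 0.462152] / 0.615145 = 2.213639
d₂ = d₁ − σ√T = 2.213639 − 0.615145 = 1.598493
N(d₁) = 0.986573,  N(d₂) = 0.945033,  e^(−rT) = 0.761131
E₀ = V₀·N(d₁) − D·e^(−rT)·N(d₂)
   = 86.7251·0.986573 − 35.2754·0.761131·0.945033 = 60.187277

E0=60.1873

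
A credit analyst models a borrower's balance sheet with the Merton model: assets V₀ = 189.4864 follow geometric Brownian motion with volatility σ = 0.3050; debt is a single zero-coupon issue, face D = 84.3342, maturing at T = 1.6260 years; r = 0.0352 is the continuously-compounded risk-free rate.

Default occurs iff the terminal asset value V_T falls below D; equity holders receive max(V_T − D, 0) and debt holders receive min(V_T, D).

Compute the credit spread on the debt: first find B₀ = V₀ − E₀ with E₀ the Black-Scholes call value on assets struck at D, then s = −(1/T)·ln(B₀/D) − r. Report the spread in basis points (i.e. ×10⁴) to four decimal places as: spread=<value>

d₁ = [ln(V₀/D) + (r + σ²/2)T] / (σ√T)
   = [ln(189.4864/84.3342) + (0.0352 + 0.5·0.3050²)·1.6260] / (0.3050·√1.6260)
   = [0.809530 + 0.132865] / 0.388920 = 2.423107
d₂ = d₁ − σ√T = 2.423107 − 0.388920 = 2.034187
N(d₁) = 0.992306,  N(d₂) = 0.979034,  e^(−rT) = 0.944372
E₀ = V₀·N(d₁) − D·e^(−rT)·N(d₂)
   = 189.4864·0.992306 − 84.3342·0.944372·0.979034 = 110.055424
B₀ = V₀ − E₀ = 189.4864 − 110.055424 = 79.430976
spread = −(1/T)·ln(B₀/D) − r = −(1/1.6260)·ln(79.430976/84.3342) − 0.0352 = 0.00163829
in basis points: 0.00163829 × 10⁴ = 16.3829 bp

spread=16.3829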